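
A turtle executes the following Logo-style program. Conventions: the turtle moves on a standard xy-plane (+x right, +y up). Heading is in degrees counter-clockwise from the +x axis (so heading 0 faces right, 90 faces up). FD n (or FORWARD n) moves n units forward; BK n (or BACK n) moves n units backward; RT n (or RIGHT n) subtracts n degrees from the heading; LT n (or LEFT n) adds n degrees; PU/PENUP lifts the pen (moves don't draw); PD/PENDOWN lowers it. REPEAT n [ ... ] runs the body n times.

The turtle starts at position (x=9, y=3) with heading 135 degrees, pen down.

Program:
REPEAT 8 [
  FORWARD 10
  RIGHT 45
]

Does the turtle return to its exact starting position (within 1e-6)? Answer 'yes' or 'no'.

Answer: yes

Derivation:
Executing turtle program step by step:
Start: pos=(9,3), heading=135, pen down
REPEAT 8 [
  -- iteration 1/8 --
  FD 10: (9,3) -> (1.929,10.071) [heading=135, draw]
  RT 45: heading 135 -> 90
  -- iteration 2/8 --
  FD 10: (1.929,10.071) -> (1.929,20.071) [heading=90, draw]
  RT 45: heading 90 -> 45
  -- iteration 3/8 --
  FD 10: (1.929,20.071) -> (9,27.142) [heading=45, draw]
  RT 45: heading 45 -> 0
  -- iteration 4/8 --
  FD 10: (9,27.142) -> (19,27.142) [heading=0, draw]
  RT 45: heading 0 -> 315
  -- iteration 5/8 --
  FD 10: (19,27.142) -> (26.071,20.071) [heading=315, draw]
  RT 45: heading 315 -> 270
  -- iteration 6/8 --
  FD 10: (26.071,20.071) -> (26.071,10.071) [heading=270, draw]
  RT 45: heading 270 -> 225
  -- iteration 7/8 --
  FD 10: (26.071,10.071) -> (19,3) [heading=225, draw]
  RT 45: heading 225 -> 180
  -- iteration 8/8 --
  FD 10: (19,3) -> (9,3) [heading=180, draw]
  RT 45: heading 180 -> 135
]
Final: pos=(9,3), heading=135, 8 segment(s) drawn

Start position: (9, 3)
Final position: (9, 3)
Distance = 0; < 1e-6 -> CLOSED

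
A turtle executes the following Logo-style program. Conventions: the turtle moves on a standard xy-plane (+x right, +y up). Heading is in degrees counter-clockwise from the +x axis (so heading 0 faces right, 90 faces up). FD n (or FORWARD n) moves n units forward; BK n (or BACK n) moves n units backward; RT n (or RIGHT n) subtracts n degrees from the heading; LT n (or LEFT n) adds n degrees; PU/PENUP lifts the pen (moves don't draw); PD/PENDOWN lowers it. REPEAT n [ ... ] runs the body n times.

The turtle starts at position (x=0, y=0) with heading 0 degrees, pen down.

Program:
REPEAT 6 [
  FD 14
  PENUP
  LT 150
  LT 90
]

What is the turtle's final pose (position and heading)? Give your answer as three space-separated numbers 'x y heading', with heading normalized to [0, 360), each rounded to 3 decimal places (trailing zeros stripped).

Executing turtle program step by step:
Start: pos=(0,0), heading=0, pen down
REPEAT 6 [
  -- iteration 1/6 --
  FD 14: (0,0) -> (14,0) [heading=0, draw]
  PU: pen up
  LT 150: heading 0 -> 150
  LT 90: heading 150 -> 240
  -- iteration 2/6 --
  FD 14: (14,0) -> (7,-12.124) [heading=240, move]
  PU: pen up
  LT 150: heading 240 -> 30
  LT 90: heading 30 -> 120
  -- iteration 3/6 --
  FD 14: (7,-12.124) -> (0,0) [heading=120, move]
  PU: pen up
  LT 150: heading 120 -> 270
  LT 90: heading 270 -> 0
  -- iteration 4/6 --
  FD 14: (0,0) -> (14,0) [heading=0, move]
  PU: pen up
  LT 150: heading 0 -> 150
  LT 90: heading 150 -> 240
  -- iteration 5/6 --
  FD 14: (14,0) -> (7,-12.124) [heading=240, move]
  PU: pen up
  LT 150: heading 240 -> 30
  LT 90: heading 30 -> 120
  -- iteration 6/6 --
  FD 14: (7,-12.124) -> (0,0) [heading=120, move]
  PU: pen up
  LT 150: heading 120 -> 270
  LT 90: heading 270 -> 0
]
Final: pos=(0,0), heading=0, 1 segment(s) drawn

Answer: 0 0 0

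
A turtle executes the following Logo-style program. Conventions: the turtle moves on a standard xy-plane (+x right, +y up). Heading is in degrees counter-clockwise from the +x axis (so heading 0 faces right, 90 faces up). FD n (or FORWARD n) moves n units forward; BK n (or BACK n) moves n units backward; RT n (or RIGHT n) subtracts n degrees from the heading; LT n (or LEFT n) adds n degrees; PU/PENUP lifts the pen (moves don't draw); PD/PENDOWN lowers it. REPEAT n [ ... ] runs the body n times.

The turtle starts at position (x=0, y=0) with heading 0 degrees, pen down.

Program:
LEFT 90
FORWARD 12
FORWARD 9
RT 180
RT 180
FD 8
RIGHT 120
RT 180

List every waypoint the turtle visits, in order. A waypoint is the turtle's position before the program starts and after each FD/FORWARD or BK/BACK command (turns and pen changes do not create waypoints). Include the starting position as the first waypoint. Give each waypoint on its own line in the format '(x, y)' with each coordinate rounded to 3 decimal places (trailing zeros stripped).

Answer: (0, 0)
(0, 12)
(0, 21)
(0, 29)

Derivation:
Executing turtle program step by step:
Start: pos=(0,0), heading=0, pen down
LT 90: heading 0 -> 90
FD 12: (0,0) -> (0,12) [heading=90, draw]
FD 9: (0,12) -> (0,21) [heading=90, draw]
RT 180: heading 90 -> 270
RT 180: heading 270 -> 90
FD 8: (0,21) -> (0,29) [heading=90, draw]
RT 120: heading 90 -> 330
RT 180: heading 330 -> 150
Final: pos=(0,29), heading=150, 3 segment(s) drawn
Waypoints (4 total):
(0, 0)
(0, 12)
(0, 21)
(0, 29)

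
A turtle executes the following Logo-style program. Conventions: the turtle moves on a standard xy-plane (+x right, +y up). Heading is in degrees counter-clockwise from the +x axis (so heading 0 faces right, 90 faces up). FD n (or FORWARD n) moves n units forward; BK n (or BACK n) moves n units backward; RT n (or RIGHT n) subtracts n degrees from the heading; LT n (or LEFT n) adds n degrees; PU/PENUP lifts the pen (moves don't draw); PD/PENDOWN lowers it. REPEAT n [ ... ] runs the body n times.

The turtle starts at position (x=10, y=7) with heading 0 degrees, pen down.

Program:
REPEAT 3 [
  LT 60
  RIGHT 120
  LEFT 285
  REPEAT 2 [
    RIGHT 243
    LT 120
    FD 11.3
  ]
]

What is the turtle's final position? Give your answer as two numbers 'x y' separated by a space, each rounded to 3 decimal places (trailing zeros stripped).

Executing turtle program step by step:
Start: pos=(10,7), heading=0, pen down
REPEAT 3 [
  -- iteration 1/3 --
  LT 60: heading 0 -> 60
  RT 120: heading 60 -> 300
  LT 285: heading 300 -> 225
  REPEAT 2 [
    -- iteration 1/2 --
    RT 243: heading 225 -> 342
    LT 120: heading 342 -> 102
    FD 11.3: (10,7) -> (7.651,18.053) [heading=102, draw]
    -- iteration 2/2 --
    RT 243: heading 102 -> 219
    LT 120: heading 219 -> 339
    FD 11.3: (7.651,18.053) -> (18.2,14.004) [heading=339, draw]
  ]
  -- iteration 2/3 --
  LT 60: heading 339 -> 39
  RT 120: heading 39 -> 279
  LT 285: heading 279 -> 204
  REPEAT 2 [
    -- iteration 1/2 --
    RT 243: heading 204 -> 321
    LT 120: heading 321 -> 81
    FD 11.3: (18.2,14.004) -> (19.968,25.164) [heading=81, draw]
    -- iteration 2/2 --
    RT 243: heading 81 -> 198
    LT 120: heading 198 -> 318
    FD 11.3: (19.968,25.164) -> (28.365,17.603) [heading=318, draw]
  ]
  -- iteration 3/3 --
  LT 60: heading 318 -> 18
  RT 120: heading 18 -> 258
  LT 285: heading 258 -> 183
  REPEAT 2 [
    -- iteration 1/2 --
    RT 243: heading 183 -> 300
    LT 120: heading 300 -> 60
    FD 11.3: (28.365,17.603) -> (34.015,27.389) [heading=60, draw]
    -- iteration 2/2 --
    RT 243: heading 60 -> 177
    LT 120: heading 177 -> 297
    FD 11.3: (34.015,27.389) -> (39.145,17.321) [heading=297, draw]
  ]
]
Final: pos=(39.145,17.321), heading=297, 6 segment(s) drawn

Answer: 39.145 17.321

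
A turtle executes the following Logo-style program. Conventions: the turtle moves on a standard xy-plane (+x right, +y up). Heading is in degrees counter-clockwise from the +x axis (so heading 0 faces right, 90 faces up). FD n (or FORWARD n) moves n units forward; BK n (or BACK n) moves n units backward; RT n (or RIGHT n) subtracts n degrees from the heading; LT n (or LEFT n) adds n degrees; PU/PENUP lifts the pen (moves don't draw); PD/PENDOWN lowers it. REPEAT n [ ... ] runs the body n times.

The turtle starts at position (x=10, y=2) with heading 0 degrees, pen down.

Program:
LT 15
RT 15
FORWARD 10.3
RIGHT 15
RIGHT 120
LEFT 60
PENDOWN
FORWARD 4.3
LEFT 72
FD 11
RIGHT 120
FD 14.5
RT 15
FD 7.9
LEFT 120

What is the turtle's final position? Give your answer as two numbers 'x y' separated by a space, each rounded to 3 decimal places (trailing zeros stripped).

Answer: 18.63 -20.176

Derivation:
Executing turtle program step by step:
Start: pos=(10,2), heading=0, pen down
LT 15: heading 0 -> 15
RT 15: heading 15 -> 0
FD 10.3: (10,2) -> (20.3,2) [heading=0, draw]
RT 15: heading 0 -> 345
RT 120: heading 345 -> 225
LT 60: heading 225 -> 285
PD: pen down
FD 4.3: (20.3,2) -> (21.413,-2.153) [heading=285, draw]
LT 72: heading 285 -> 357
FD 11: (21.413,-2.153) -> (32.398,-2.729) [heading=357, draw]
RT 120: heading 357 -> 237
FD 14.5: (32.398,-2.729) -> (24.501,-14.89) [heading=237, draw]
RT 15: heading 237 -> 222
FD 7.9: (24.501,-14.89) -> (18.63,-20.176) [heading=222, draw]
LT 120: heading 222 -> 342
Final: pos=(18.63,-20.176), heading=342, 5 segment(s) drawn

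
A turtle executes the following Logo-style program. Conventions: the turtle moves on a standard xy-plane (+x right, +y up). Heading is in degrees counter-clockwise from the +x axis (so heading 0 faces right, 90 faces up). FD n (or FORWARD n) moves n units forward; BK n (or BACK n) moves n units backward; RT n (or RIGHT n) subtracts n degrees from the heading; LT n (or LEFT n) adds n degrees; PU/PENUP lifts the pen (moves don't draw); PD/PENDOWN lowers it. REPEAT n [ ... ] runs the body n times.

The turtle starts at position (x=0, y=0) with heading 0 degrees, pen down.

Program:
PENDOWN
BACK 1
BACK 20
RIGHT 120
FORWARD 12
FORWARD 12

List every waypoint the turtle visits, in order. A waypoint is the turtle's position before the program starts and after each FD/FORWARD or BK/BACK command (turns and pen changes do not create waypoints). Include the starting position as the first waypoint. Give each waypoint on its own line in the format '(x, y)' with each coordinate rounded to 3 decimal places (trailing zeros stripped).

Answer: (0, 0)
(-1, 0)
(-21, 0)
(-27, -10.392)
(-33, -20.785)

Derivation:
Executing turtle program step by step:
Start: pos=(0,0), heading=0, pen down
PD: pen down
BK 1: (0,0) -> (-1,0) [heading=0, draw]
BK 20: (-1,0) -> (-21,0) [heading=0, draw]
RT 120: heading 0 -> 240
FD 12: (-21,0) -> (-27,-10.392) [heading=240, draw]
FD 12: (-27,-10.392) -> (-33,-20.785) [heading=240, draw]
Final: pos=(-33,-20.785), heading=240, 4 segment(s) drawn
Waypoints (5 total):
(0, 0)
(-1, 0)
(-21, 0)
(-27, -10.392)
(-33, -20.785)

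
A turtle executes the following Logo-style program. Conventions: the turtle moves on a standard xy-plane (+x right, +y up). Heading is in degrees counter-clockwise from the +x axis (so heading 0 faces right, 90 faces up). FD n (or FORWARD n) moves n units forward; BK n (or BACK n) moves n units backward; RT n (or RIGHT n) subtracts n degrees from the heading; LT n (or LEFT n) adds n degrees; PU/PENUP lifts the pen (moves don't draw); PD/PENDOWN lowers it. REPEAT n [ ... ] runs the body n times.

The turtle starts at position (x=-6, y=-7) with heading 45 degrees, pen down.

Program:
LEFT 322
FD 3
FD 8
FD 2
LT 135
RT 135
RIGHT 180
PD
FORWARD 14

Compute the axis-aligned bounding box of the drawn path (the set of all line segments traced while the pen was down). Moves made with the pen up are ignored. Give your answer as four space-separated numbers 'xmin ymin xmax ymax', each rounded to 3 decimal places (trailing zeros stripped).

Executing turtle program step by step:
Start: pos=(-6,-7), heading=45, pen down
LT 322: heading 45 -> 7
FD 3: (-6,-7) -> (-3.022,-6.634) [heading=7, draw]
FD 8: (-3.022,-6.634) -> (4.918,-5.659) [heading=7, draw]
FD 2: (4.918,-5.659) -> (6.903,-5.416) [heading=7, draw]
LT 135: heading 7 -> 142
RT 135: heading 142 -> 7
RT 180: heading 7 -> 187
PD: pen down
FD 14: (6.903,-5.416) -> (-6.993,-7.122) [heading=187, draw]
Final: pos=(-6.993,-7.122), heading=187, 4 segment(s) drawn

Segment endpoints: x in {-6.993, -6, -3.022, 4.918, 6.903}, y in {-7.122, -7, -6.634, -5.659, -5.416}
xmin=-6.993, ymin=-7.122, xmax=6.903, ymax=-5.416

Answer: -6.993 -7.122 6.903 -5.416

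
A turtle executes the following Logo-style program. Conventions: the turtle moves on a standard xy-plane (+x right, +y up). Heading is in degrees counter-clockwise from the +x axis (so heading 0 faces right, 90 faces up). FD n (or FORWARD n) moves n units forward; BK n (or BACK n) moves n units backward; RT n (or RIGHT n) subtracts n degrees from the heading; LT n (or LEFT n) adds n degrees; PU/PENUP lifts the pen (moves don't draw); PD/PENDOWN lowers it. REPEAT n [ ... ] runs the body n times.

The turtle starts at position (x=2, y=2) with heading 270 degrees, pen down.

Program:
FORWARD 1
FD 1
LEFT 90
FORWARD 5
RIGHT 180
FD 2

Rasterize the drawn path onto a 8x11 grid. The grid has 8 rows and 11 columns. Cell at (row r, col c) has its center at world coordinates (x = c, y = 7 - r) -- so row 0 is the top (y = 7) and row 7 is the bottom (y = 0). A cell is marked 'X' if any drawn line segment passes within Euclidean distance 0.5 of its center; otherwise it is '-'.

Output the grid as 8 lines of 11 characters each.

Answer: -----------
-----------
-----------
-----------
-----------
--X--------
--X--------
--XXXXXX---

Derivation:
Segment 0: (2,2) -> (2,1)
Segment 1: (2,1) -> (2,0)
Segment 2: (2,0) -> (7,-0)
Segment 3: (7,-0) -> (5,-0)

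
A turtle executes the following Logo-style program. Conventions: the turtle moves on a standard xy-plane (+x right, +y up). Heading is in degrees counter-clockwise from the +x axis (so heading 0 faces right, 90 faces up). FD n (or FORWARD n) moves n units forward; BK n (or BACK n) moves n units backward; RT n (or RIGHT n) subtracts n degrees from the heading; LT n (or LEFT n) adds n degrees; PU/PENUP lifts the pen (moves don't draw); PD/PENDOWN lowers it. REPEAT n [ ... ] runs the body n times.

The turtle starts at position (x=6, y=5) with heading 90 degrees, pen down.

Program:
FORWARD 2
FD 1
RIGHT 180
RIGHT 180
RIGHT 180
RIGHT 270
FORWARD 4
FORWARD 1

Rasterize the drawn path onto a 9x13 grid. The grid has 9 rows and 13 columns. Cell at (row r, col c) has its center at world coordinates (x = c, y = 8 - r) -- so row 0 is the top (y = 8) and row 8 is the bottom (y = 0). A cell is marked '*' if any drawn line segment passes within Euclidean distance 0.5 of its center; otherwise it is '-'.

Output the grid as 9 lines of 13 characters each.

Answer: ------******-
------*------
------*------
------*------
-------------
-------------
-------------
-------------
-------------

Derivation:
Segment 0: (6,5) -> (6,7)
Segment 1: (6,7) -> (6,8)
Segment 2: (6,8) -> (10,8)
Segment 3: (10,8) -> (11,8)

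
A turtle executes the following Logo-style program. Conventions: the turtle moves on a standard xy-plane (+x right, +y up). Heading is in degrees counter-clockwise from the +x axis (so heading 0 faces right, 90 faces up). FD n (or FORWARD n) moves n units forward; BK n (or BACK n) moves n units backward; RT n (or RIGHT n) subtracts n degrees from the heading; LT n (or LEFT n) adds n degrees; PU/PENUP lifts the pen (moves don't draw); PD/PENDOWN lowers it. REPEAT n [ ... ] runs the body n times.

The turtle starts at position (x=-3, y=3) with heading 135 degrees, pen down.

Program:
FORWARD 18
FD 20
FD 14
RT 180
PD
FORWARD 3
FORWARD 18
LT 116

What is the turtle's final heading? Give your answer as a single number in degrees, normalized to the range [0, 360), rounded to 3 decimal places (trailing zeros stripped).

Executing turtle program step by step:
Start: pos=(-3,3), heading=135, pen down
FD 18: (-3,3) -> (-15.728,15.728) [heading=135, draw]
FD 20: (-15.728,15.728) -> (-29.87,29.87) [heading=135, draw]
FD 14: (-29.87,29.87) -> (-39.77,39.77) [heading=135, draw]
RT 180: heading 135 -> 315
PD: pen down
FD 3: (-39.77,39.77) -> (-37.648,37.648) [heading=315, draw]
FD 18: (-37.648,37.648) -> (-24.92,24.92) [heading=315, draw]
LT 116: heading 315 -> 71
Final: pos=(-24.92,24.92), heading=71, 5 segment(s) drawn

Answer: 71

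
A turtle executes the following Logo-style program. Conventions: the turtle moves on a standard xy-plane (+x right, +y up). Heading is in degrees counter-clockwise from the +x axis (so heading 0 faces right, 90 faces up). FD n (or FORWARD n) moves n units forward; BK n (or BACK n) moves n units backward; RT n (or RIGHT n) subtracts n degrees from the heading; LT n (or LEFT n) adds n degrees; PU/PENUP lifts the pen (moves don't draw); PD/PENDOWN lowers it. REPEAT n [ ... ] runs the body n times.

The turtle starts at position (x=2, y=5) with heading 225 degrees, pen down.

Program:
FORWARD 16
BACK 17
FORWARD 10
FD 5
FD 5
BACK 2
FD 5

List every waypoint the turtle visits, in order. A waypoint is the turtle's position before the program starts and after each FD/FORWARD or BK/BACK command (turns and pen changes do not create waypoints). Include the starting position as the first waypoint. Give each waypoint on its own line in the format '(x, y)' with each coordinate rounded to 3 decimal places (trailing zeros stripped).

Answer: (2, 5)
(-9.314, -6.314)
(2.707, 5.707)
(-4.364, -1.364)
(-7.899, -4.899)
(-11.435, -8.435)
(-10.021, -7.021)
(-13.556, -10.556)

Derivation:
Executing turtle program step by step:
Start: pos=(2,5), heading=225, pen down
FD 16: (2,5) -> (-9.314,-6.314) [heading=225, draw]
BK 17: (-9.314,-6.314) -> (2.707,5.707) [heading=225, draw]
FD 10: (2.707,5.707) -> (-4.364,-1.364) [heading=225, draw]
FD 5: (-4.364,-1.364) -> (-7.899,-4.899) [heading=225, draw]
FD 5: (-7.899,-4.899) -> (-11.435,-8.435) [heading=225, draw]
BK 2: (-11.435,-8.435) -> (-10.021,-7.021) [heading=225, draw]
FD 5: (-10.021,-7.021) -> (-13.556,-10.556) [heading=225, draw]
Final: pos=(-13.556,-10.556), heading=225, 7 segment(s) drawn
Waypoints (8 total):
(2, 5)
(-9.314, -6.314)
(2.707, 5.707)
(-4.364, -1.364)
(-7.899, -4.899)
(-11.435, -8.435)
(-10.021, -7.021)
(-13.556, -10.556)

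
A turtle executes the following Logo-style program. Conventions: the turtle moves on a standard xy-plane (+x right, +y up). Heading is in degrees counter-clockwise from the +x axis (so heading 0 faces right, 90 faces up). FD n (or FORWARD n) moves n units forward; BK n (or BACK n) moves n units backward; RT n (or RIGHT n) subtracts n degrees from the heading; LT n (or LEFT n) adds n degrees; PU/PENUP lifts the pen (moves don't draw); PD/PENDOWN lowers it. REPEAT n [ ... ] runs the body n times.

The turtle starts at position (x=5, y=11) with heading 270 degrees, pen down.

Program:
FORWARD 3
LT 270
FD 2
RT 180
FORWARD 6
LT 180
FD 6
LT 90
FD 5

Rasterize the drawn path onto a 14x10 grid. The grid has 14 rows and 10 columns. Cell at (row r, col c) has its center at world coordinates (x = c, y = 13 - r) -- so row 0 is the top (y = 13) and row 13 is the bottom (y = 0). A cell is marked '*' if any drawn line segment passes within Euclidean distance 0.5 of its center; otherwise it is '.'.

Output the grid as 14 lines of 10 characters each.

Segment 0: (5,11) -> (5,8)
Segment 1: (5,8) -> (3,8)
Segment 2: (3,8) -> (9,8)
Segment 3: (9,8) -> (3,8)
Segment 4: (3,8) -> (3,3)

Answer: ..........
..........
.....*....
.....*....
.....*....
...*******
...*......
...*......
...*......
...*......
...*......
..........
..........
..........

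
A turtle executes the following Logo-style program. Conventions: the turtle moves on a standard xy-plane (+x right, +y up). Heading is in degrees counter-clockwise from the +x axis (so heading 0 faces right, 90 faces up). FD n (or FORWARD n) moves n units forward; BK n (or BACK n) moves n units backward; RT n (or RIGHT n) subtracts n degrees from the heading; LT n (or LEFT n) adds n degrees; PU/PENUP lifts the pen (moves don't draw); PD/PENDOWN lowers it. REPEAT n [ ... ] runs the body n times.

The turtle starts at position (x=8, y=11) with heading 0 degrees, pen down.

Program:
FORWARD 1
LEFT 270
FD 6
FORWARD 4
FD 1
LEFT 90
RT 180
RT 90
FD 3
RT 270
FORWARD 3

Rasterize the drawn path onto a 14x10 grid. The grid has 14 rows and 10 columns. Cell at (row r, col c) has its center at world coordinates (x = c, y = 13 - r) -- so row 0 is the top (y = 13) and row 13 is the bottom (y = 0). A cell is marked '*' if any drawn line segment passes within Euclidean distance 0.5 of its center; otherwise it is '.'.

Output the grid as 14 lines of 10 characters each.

Answer: ..........
..........
........**
.........*
.........*
.........*
.........*
.........*
.........*
.........*
......****
.........*
.........*
.........*

Derivation:
Segment 0: (8,11) -> (9,11)
Segment 1: (9,11) -> (9,5)
Segment 2: (9,5) -> (9,1)
Segment 3: (9,1) -> (9,0)
Segment 4: (9,0) -> (9,3)
Segment 5: (9,3) -> (6,3)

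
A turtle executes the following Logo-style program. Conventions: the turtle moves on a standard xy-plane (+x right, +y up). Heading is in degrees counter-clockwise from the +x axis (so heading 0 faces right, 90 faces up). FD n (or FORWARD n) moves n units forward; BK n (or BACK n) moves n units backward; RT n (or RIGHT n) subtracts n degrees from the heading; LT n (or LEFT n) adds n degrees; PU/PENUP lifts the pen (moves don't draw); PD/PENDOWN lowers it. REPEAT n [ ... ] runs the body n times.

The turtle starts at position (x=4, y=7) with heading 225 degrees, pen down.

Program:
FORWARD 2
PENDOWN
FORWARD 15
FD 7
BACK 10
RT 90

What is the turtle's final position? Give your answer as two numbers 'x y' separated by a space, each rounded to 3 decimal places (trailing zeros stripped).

Answer: -5.899 -2.899

Derivation:
Executing turtle program step by step:
Start: pos=(4,7), heading=225, pen down
FD 2: (4,7) -> (2.586,5.586) [heading=225, draw]
PD: pen down
FD 15: (2.586,5.586) -> (-8.021,-5.021) [heading=225, draw]
FD 7: (-8.021,-5.021) -> (-12.971,-9.971) [heading=225, draw]
BK 10: (-12.971,-9.971) -> (-5.899,-2.899) [heading=225, draw]
RT 90: heading 225 -> 135
Final: pos=(-5.899,-2.899), heading=135, 4 segment(s) drawn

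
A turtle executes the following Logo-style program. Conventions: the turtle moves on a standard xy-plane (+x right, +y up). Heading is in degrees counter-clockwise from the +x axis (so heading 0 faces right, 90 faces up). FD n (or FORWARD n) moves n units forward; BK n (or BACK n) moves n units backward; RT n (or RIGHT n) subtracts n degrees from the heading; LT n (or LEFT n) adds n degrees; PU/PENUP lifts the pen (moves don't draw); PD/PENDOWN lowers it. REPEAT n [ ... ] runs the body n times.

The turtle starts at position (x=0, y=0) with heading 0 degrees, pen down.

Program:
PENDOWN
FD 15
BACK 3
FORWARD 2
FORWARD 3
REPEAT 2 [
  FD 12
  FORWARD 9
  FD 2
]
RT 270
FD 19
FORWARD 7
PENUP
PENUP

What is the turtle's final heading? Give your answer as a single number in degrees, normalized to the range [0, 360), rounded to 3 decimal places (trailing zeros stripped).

Answer: 90

Derivation:
Executing turtle program step by step:
Start: pos=(0,0), heading=0, pen down
PD: pen down
FD 15: (0,0) -> (15,0) [heading=0, draw]
BK 3: (15,0) -> (12,0) [heading=0, draw]
FD 2: (12,0) -> (14,0) [heading=0, draw]
FD 3: (14,0) -> (17,0) [heading=0, draw]
REPEAT 2 [
  -- iteration 1/2 --
  FD 12: (17,0) -> (29,0) [heading=0, draw]
  FD 9: (29,0) -> (38,0) [heading=0, draw]
  FD 2: (38,0) -> (40,0) [heading=0, draw]
  -- iteration 2/2 --
  FD 12: (40,0) -> (52,0) [heading=0, draw]
  FD 9: (52,0) -> (61,0) [heading=0, draw]
  FD 2: (61,0) -> (63,0) [heading=0, draw]
]
RT 270: heading 0 -> 90
FD 19: (63,0) -> (63,19) [heading=90, draw]
FD 7: (63,19) -> (63,26) [heading=90, draw]
PU: pen up
PU: pen up
Final: pos=(63,26), heading=90, 12 segment(s) drawn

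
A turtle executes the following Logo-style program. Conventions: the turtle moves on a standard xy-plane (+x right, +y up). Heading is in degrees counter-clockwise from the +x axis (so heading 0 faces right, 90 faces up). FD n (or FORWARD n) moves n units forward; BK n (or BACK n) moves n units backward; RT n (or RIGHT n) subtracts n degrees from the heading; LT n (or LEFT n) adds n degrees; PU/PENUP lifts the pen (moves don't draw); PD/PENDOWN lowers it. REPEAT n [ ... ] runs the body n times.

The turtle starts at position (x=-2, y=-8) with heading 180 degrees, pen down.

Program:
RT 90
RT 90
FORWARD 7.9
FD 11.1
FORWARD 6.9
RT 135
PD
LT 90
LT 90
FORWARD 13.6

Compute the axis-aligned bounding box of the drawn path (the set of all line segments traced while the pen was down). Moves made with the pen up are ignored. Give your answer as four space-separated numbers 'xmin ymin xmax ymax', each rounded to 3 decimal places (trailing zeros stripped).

Answer: -2 -8 33.517 1.617

Derivation:
Executing turtle program step by step:
Start: pos=(-2,-8), heading=180, pen down
RT 90: heading 180 -> 90
RT 90: heading 90 -> 0
FD 7.9: (-2,-8) -> (5.9,-8) [heading=0, draw]
FD 11.1: (5.9,-8) -> (17,-8) [heading=0, draw]
FD 6.9: (17,-8) -> (23.9,-8) [heading=0, draw]
RT 135: heading 0 -> 225
PD: pen down
LT 90: heading 225 -> 315
LT 90: heading 315 -> 45
FD 13.6: (23.9,-8) -> (33.517,1.617) [heading=45, draw]
Final: pos=(33.517,1.617), heading=45, 4 segment(s) drawn

Segment endpoints: x in {-2, 5.9, 17, 23.9, 33.517}, y in {-8, 1.617}
xmin=-2, ymin=-8, xmax=33.517, ymax=1.617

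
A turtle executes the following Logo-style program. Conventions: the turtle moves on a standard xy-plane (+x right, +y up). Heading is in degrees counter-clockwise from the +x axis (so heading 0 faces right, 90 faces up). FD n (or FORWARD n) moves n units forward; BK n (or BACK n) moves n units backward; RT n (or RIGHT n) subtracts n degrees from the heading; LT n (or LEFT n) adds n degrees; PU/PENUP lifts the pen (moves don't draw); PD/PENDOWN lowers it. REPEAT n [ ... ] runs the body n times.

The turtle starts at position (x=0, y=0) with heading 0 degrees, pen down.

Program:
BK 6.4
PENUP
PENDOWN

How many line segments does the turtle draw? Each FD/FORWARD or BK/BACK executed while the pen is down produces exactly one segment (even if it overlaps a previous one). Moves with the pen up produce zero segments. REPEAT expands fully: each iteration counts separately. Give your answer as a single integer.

Answer: 1

Derivation:
Executing turtle program step by step:
Start: pos=(0,0), heading=0, pen down
BK 6.4: (0,0) -> (-6.4,0) [heading=0, draw]
PU: pen up
PD: pen down
Final: pos=(-6.4,0), heading=0, 1 segment(s) drawn
Segments drawn: 1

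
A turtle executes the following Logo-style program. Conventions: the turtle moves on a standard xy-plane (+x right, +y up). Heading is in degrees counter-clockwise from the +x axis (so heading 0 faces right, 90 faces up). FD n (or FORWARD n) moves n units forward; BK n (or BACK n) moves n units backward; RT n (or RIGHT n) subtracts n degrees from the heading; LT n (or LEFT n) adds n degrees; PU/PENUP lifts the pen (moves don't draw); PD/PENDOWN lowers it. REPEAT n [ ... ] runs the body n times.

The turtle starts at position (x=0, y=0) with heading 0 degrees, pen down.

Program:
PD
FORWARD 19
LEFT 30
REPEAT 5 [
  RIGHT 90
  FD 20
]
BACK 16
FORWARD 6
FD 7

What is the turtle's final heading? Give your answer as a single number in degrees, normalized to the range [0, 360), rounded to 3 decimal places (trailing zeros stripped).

Executing turtle program step by step:
Start: pos=(0,0), heading=0, pen down
PD: pen down
FD 19: (0,0) -> (19,0) [heading=0, draw]
LT 30: heading 0 -> 30
REPEAT 5 [
  -- iteration 1/5 --
  RT 90: heading 30 -> 300
  FD 20: (19,0) -> (29,-17.321) [heading=300, draw]
  -- iteration 2/5 --
  RT 90: heading 300 -> 210
  FD 20: (29,-17.321) -> (11.679,-27.321) [heading=210, draw]
  -- iteration 3/5 --
  RT 90: heading 210 -> 120
  FD 20: (11.679,-27.321) -> (1.679,-10) [heading=120, draw]
  -- iteration 4/5 --
  RT 90: heading 120 -> 30
  FD 20: (1.679,-10) -> (19,0) [heading=30, draw]
  -- iteration 5/5 --
  RT 90: heading 30 -> 300
  FD 20: (19,0) -> (29,-17.321) [heading=300, draw]
]
BK 16: (29,-17.321) -> (21,-3.464) [heading=300, draw]
FD 6: (21,-3.464) -> (24,-8.66) [heading=300, draw]
FD 7: (24,-8.66) -> (27.5,-14.722) [heading=300, draw]
Final: pos=(27.5,-14.722), heading=300, 9 segment(s) drawn

Answer: 300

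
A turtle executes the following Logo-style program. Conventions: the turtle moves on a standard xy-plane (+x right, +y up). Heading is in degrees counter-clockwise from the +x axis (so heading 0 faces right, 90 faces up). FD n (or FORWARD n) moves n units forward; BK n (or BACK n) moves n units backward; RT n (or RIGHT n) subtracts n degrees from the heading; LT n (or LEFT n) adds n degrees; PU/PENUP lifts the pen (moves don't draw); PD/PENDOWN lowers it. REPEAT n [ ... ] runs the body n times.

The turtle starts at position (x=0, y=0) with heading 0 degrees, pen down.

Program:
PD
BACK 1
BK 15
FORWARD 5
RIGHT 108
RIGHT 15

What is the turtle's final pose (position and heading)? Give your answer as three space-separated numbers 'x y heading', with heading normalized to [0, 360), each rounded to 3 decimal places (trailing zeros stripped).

Answer: -11 0 237

Derivation:
Executing turtle program step by step:
Start: pos=(0,0), heading=0, pen down
PD: pen down
BK 1: (0,0) -> (-1,0) [heading=0, draw]
BK 15: (-1,0) -> (-16,0) [heading=0, draw]
FD 5: (-16,0) -> (-11,0) [heading=0, draw]
RT 108: heading 0 -> 252
RT 15: heading 252 -> 237
Final: pos=(-11,0), heading=237, 3 segment(s) drawn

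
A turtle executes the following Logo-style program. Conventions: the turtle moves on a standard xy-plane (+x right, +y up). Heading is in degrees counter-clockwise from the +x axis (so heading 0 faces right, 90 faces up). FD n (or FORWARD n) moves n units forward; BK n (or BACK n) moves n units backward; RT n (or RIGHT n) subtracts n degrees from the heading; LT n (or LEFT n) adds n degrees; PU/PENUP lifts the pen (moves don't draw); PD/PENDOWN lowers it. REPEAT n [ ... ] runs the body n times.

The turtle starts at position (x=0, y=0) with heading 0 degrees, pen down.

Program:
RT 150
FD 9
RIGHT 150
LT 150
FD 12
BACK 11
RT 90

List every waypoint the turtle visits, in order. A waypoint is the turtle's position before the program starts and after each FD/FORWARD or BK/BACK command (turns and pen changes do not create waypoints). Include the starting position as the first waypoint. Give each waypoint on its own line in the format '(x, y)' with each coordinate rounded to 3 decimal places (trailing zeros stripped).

Executing turtle program step by step:
Start: pos=(0,0), heading=0, pen down
RT 150: heading 0 -> 210
FD 9: (0,0) -> (-7.794,-4.5) [heading=210, draw]
RT 150: heading 210 -> 60
LT 150: heading 60 -> 210
FD 12: (-7.794,-4.5) -> (-18.187,-10.5) [heading=210, draw]
BK 11: (-18.187,-10.5) -> (-8.66,-5) [heading=210, draw]
RT 90: heading 210 -> 120
Final: pos=(-8.66,-5), heading=120, 3 segment(s) drawn
Waypoints (4 total):
(0, 0)
(-7.794, -4.5)
(-18.187, -10.5)
(-8.66, -5)

Answer: (0, 0)
(-7.794, -4.5)
(-18.187, -10.5)
(-8.66, -5)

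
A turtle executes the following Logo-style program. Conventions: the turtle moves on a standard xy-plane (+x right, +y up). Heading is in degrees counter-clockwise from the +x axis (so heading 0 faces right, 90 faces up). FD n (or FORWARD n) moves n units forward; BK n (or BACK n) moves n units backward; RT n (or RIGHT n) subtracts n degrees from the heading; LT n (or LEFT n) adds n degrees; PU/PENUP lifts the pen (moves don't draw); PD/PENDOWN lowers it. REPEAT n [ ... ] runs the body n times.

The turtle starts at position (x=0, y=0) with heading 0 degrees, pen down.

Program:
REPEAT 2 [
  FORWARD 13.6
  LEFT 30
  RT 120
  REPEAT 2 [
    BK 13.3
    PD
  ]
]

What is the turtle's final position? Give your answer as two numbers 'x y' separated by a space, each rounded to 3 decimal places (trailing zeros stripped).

Executing turtle program step by step:
Start: pos=(0,0), heading=0, pen down
REPEAT 2 [
  -- iteration 1/2 --
  FD 13.6: (0,0) -> (13.6,0) [heading=0, draw]
  LT 30: heading 0 -> 30
  RT 120: heading 30 -> 270
  REPEAT 2 [
    -- iteration 1/2 --
    BK 13.3: (13.6,0) -> (13.6,13.3) [heading=270, draw]
    PD: pen down
    -- iteration 2/2 --
    BK 13.3: (13.6,13.3) -> (13.6,26.6) [heading=270, draw]
    PD: pen down
  ]
  -- iteration 2/2 --
  FD 13.6: (13.6,26.6) -> (13.6,13) [heading=270, draw]
  LT 30: heading 270 -> 300
  RT 120: heading 300 -> 180
  REPEAT 2 [
    -- iteration 1/2 --
    BK 13.3: (13.6,13) -> (26.9,13) [heading=180, draw]
    PD: pen down
    -- iteration 2/2 --
    BK 13.3: (26.9,13) -> (40.2,13) [heading=180, draw]
    PD: pen down
  ]
]
Final: pos=(40.2,13), heading=180, 6 segment(s) drawn

Answer: 40.2 13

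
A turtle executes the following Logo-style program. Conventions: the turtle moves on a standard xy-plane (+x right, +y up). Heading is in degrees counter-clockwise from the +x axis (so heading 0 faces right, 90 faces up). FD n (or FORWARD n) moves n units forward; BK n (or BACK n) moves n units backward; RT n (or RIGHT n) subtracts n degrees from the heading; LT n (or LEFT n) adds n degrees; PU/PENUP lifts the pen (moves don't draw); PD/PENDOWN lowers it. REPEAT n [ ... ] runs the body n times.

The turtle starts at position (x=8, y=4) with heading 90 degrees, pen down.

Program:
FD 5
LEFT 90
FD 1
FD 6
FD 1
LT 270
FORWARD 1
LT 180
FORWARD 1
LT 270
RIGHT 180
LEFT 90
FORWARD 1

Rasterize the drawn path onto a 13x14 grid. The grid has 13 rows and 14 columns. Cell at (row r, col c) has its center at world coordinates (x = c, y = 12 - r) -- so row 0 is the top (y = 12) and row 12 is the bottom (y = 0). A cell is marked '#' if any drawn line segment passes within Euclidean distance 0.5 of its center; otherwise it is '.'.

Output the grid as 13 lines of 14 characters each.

Answer: ..............
..............
#.............
#########.....
........#.....
........#.....
........#.....
........#.....
........#.....
..............
..............
..............
..............

Derivation:
Segment 0: (8,4) -> (8,9)
Segment 1: (8,9) -> (7,9)
Segment 2: (7,9) -> (1,9)
Segment 3: (1,9) -> (0,9)
Segment 4: (0,9) -> (0,10)
Segment 5: (0,10) -> (-0,9)
Segment 6: (-0,9) -> (0,10)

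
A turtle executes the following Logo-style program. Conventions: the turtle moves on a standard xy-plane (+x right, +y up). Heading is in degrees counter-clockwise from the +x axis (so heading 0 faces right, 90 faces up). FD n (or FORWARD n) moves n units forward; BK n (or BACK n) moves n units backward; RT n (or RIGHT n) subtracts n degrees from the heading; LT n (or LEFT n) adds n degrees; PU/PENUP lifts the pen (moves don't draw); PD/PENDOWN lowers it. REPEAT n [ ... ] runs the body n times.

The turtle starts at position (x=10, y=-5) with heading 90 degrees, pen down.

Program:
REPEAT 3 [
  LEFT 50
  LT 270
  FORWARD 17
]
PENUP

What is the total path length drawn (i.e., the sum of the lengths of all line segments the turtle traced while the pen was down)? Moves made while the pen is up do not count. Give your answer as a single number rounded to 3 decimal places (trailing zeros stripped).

Answer: 51

Derivation:
Executing turtle program step by step:
Start: pos=(10,-5), heading=90, pen down
REPEAT 3 [
  -- iteration 1/3 --
  LT 50: heading 90 -> 140
  LT 270: heading 140 -> 50
  FD 17: (10,-5) -> (20.927,8.023) [heading=50, draw]
  -- iteration 2/3 --
  LT 50: heading 50 -> 100
  LT 270: heading 100 -> 10
  FD 17: (20.927,8.023) -> (37.669,10.975) [heading=10, draw]
  -- iteration 3/3 --
  LT 50: heading 10 -> 60
  LT 270: heading 60 -> 330
  FD 17: (37.669,10.975) -> (52.392,2.475) [heading=330, draw]
]
PU: pen up
Final: pos=(52.392,2.475), heading=330, 3 segment(s) drawn

Segment lengths:
  seg 1: (10,-5) -> (20.927,8.023), length = 17
  seg 2: (20.927,8.023) -> (37.669,10.975), length = 17
  seg 3: (37.669,10.975) -> (52.392,2.475), length = 17
Total = 51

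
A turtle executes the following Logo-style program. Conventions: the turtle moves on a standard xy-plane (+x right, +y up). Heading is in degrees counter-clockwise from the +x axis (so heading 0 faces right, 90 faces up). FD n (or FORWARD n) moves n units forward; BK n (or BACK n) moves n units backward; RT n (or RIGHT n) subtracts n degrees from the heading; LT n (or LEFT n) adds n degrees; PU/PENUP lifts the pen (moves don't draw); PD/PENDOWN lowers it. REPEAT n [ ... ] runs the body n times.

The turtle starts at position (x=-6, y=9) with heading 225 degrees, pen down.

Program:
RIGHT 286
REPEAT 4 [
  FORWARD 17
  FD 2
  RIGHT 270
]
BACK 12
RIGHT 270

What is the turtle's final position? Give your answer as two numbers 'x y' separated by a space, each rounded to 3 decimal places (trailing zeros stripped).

Answer: -11.818 19.495

Derivation:
Executing turtle program step by step:
Start: pos=(-6,9), heading=225, pen down
RT 286: heading 225 -> 299
REPEAT 4 [
  -- iteration 1/4 --
  FD 17: (-6,9) -> (2.242,-5.869) [heading=299, draw]
  FD 2: (2.242,-5.869) -> (3.211,-7.618) [heading=299, draw]
  RT 270: heading 299 -> 29
  -- iteration 2/4 --
  FD 17: (3.211,-7.618) -> (18.08,0.624) [heading=29, draw]
  FD 2: (18.08,0.624) -> (19.829,1.594) [heading=29, draw]
  RT 270: heading 29 -> 119
  -- iteration 3/4 --
  FD 17: (19.829,1.594) -> (11.587,16.462) [heading=119, draw]
  FD 2: (11.587,16.462) -> (10.618,18.211) [heading=119, draw]
  RT 270: heading 119 -> 209
  -- iteration 4/4 --
  FD 17: (10.618,18.211) -> (-4.251,9.97) [heading=209, draw]
  FD 2: (-4.251,9.97) -> (-6,9) [heading=209, draw]
  RT 270: heading 209 -> 299
]
BK 12: (-6,9) -> (-11.818,19.495) [heading=299, draw]
RT 270: heading 299 -> 29
Final: pos=(-11.818,19.495), heading=29, 9 segment(s) drawn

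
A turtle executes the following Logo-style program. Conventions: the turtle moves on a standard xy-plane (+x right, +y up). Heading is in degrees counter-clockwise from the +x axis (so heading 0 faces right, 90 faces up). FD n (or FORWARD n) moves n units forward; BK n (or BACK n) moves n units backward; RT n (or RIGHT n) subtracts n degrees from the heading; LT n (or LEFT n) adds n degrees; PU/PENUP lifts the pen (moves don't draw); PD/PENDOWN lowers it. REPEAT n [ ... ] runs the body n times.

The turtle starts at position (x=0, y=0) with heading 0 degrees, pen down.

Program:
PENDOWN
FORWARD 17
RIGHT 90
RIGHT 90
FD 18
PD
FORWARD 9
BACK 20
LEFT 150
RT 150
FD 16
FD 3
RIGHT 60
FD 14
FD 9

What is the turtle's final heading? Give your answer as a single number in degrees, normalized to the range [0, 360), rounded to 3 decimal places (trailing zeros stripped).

Executing turtle program step by step:
Start: pos=(0,0), heading=0, pen down
PD: pen down
FD 17: (0,0) -> (17,0) [heading=0, draw]
RT 90: heading 0 -> 270
RT 90: heading 270 -> 180
FD 18: (17,0) -> (-1,0) [heading=180, draw]
PD: pen down
FD 9: (-1,0) -> (-10,0) [heading=180, draw]
BK 20: (-10,0) -> (10,0) [heading=180, draw]
LT 150: heading 180 -> 330
RT 150: heading 330 -> 180
FD 16: (10,0) -> (-6,0) [heading=180, draw]
FD 3: (-6,0) -> (-9,0) [heading=180, draw]
RT 60: heading 180 -> 120
FD 14: (-9,0) -> (-16,12.124) [heading=120, draw]
FD 9: (-16,12.124) -> (-20.5,19.919) [heading=120, draw]
Final: pos=(-20.5,19.919), heading=120, 8 segment(s) drawn

Answer: 120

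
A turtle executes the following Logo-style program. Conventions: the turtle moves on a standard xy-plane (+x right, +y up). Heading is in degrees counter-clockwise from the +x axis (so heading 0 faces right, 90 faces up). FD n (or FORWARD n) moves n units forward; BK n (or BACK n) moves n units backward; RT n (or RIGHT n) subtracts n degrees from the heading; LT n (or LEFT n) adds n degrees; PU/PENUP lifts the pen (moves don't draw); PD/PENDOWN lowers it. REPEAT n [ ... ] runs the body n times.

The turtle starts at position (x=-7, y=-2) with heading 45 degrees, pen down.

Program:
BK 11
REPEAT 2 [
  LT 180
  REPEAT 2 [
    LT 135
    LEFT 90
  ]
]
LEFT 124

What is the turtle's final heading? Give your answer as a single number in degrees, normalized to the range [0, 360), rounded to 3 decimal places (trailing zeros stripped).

Executing turtle program step by step:
Start: pos=(-7,-2), heading=45, pen down
BK 11: (-7,-2) -> (-14.778,-9.778) [heading=45, draw]
REPEAT 2 [
  -- iteration 1/2 --
  LT 180: heading 45 -> 225
  REPEAT 2 [
    -- iteration 1/2 --
    LT 135: heading 225 -> 0
    LT 90: heading 0 -> 90
    -- iteration 2/2 --
    LT 135: heading 90 -> 225
    LT 90: heading 225 -> 315
  ]
  -- iteration 2/2 --
  LT 180: heading 315 -> 135
  REPEAT 2 [
    -- iteration 1/2 --
    LT 135: heading 135 -> 270
    LT 90: heading 270 -> 0
    -- iteration 2/2 --
    LT 135: heading 0 -> 135
    LT 90: heading 135 -> 225
  ]
]
LT 124: heading 225 -> 349
Final: pos=(-14.778,-9.778), heading=349, 1 segment(s) drawn

Answer: 349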